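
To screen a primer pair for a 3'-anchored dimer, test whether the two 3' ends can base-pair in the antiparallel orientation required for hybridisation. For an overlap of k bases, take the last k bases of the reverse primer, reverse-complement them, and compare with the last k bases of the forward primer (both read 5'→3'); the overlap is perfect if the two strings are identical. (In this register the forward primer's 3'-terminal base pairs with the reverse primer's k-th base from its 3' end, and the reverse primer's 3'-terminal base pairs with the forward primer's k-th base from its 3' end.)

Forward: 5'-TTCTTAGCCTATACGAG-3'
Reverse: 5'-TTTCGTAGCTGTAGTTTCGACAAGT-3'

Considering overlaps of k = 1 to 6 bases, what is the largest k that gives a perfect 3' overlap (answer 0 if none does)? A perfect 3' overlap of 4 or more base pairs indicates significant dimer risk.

Longest perfect overlap: 0 complementary base pairs; below the dimer-risk threshold (threshold 4).

Last 6 bases (5'→3') — forward …TACGAG, reverse …ACAAGT.
Reverse complement of the reverse primer's last 6 bases: ACTTGT; its first k bases are the reverse complement of the reverse primer's last k bases, so a perfect k-base overlap needs the forward primer's last k bases to equal them.
Comparing (forward last k vs required): k=1: G vs A ✗; k=2: AG vs AC ✗; k=3: GAG vs ACT ✗; k=4: CGAG vs ACTT ✗; k=5: ACGAG vs ACTTG ✗; k=6: TACGAG vs ACTTGT ✗.
No overlap length from 1 to 6 is perfect, so the longest perfect 3' overlap is 0.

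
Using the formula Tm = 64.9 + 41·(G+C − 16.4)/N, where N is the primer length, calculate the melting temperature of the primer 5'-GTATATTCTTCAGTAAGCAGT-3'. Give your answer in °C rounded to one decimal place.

46.5°C

Base counts: A=6, T=8, G=4, C=3; G+C = 7, N = 21.
Tm = 64.9 + 41·(7 − 16.4)/21 = 64.9 + -385.40/21 = 46.5°C.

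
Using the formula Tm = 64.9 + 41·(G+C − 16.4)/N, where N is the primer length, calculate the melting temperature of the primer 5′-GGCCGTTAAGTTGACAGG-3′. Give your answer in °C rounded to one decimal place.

Base counts: A=4, T=4, G=7, C=3; G+C = 10, N = 18.
Tm = 64.9 + 41·(10 − 16.4)/18 = 64.9 + -262.40/18 = 50.3°C.

50.3°C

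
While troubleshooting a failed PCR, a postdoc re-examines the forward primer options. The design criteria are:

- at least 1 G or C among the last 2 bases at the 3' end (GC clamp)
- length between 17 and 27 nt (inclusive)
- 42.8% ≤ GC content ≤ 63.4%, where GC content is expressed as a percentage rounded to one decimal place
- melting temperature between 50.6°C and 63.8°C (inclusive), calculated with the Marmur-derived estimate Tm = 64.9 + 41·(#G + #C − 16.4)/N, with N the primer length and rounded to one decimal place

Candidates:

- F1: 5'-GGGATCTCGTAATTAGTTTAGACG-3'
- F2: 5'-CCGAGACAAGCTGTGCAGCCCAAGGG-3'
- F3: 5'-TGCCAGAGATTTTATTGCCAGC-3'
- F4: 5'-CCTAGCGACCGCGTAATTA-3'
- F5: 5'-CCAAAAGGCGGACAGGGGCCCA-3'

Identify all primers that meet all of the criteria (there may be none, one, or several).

F1 (24 nt, A=6 T=8 G=7 C=3): 3' end CG has 2 G/C ✓; length 24 ✓; GC 10/24 = 41.7%, outside 42.8–63.4% ✗; Tm = 64.9 + 41·(10 − 16.4)/24 = 54.0°C ✓ — fails.
F2 (26 nt, A=7 T=2 G=9 C=8): 3' end GG has 2 G/C ✓; length 26 ✓; GC 17/26 = 65.4%, outside 42.8–63.4% ✗; Tm = 64.9 + 41·(17 − 16.4)/26 = 65.8°C, outside 50.6–63.8°C ✗ — fails.
F3 (22 nt, A=5 T=7 G=5 C=5): 3' end GC has 2 G/C ✓; length 22 ✓; GC 10/22 = 45.5% ✓; Tm = 64.9 + 41·(10 − 16.4)/22 = 53.0°C ✓ — passes.
F4 (19 nt, A=5 T=4 G=4 C=6): 3' end TA has 0 G/C, need ≥1 ✗; length 19 ✓; GC 10/19 = 52.6% ✓; Tm = 64.9 + 41·(10 − 16.4)/19 = 51.1°C ✓ — fails.
F5 (22 nt, A=7 T=0 G=8 C=7): 3' end CA has 1 G/C ✓; length 22 ✓; GC 15/22 = 68.2%, outside 42.8–63.4% ✗; Tm = 64.9 + 41·(15 − 16.4)/22 = 62.3°C ✓ — fails.

F3 only.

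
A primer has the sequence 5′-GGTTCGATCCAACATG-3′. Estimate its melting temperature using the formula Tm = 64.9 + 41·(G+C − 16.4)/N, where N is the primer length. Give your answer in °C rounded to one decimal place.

Base counts: A=4, T=4, G=4, C=4; G+C = 8, N = 16.
Tm = 64.9 + 41·(8 − 16.4)/16 = 64.9 + -344.40/16 = 43.4°C.

43.4°C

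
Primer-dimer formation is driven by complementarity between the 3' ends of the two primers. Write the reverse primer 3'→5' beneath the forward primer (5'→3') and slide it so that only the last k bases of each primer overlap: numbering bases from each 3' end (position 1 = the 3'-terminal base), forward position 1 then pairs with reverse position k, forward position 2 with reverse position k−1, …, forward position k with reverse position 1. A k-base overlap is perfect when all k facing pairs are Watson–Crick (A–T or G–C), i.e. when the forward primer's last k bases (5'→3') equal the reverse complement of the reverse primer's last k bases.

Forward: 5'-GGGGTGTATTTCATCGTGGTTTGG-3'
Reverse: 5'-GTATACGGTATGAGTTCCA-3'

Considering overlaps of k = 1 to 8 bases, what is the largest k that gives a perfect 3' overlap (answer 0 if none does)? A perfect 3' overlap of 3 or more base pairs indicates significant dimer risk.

Longest perfect overlap: 3 complementary base pairs; significant dimer risk (threshold 3).

Last 8 bases (5'→3') — forward …TGGTTTGG, reverse …GAGTTCCA.
Reverse complement of the reverse primer's last 8 bases: TGGAACTC; its first k bases are the reverse complement of the reverse primer's last k bases, so a perfect k-base overlap needs the forward primer's last k bases to equal them.
Comparing (forward last k vs required): k=1: G vs T ✗; k=2: GG vs TG ✗; k=3: TGG vs TGG ✓; k=4: TTGG vs TGGA ✗; k=5: TTTGG vs TGGAA ✗; k=6: GTTTGG vs TGGAAC ✗; k=7: GGTTTGG vs TGGAACT ✗; k=8: TGGTTTGG vs TGGAACTC ✗.
Only k = 3 is perfect, so the longest perfect 3' overlap is 3.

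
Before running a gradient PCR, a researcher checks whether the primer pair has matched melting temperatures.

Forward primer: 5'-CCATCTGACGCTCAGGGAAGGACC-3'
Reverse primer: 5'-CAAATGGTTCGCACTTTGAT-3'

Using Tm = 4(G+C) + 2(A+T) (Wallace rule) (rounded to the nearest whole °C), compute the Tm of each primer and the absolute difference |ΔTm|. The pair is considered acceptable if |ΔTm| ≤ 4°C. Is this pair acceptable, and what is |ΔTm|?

Forward: A=6 T=3 G=7 C=8 → Tm = 2·9 + 4·15 = 78°C.
Reverse: A=5 T=7 G=4 C=4 → Tm = 2·12 + 4·8 = 56°C.
|ΔTm| = |78 − 56| = 22°C, > 4°C.

|ΔTm| = 22°C; the pair is not acceptable.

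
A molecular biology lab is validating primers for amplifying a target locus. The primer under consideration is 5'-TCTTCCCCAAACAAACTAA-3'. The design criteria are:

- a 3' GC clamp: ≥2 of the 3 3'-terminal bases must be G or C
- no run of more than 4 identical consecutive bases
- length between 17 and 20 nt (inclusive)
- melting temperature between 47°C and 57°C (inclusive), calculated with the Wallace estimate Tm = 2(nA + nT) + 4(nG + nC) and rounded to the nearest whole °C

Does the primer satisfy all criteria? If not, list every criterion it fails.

Base counts: A=8, T=4, G=0, C=7 (length 19).
GC clamp: 3' end TAA has 0 G/C, need ≥2 ✗
homopolymer run: longest run = 4 ✓
length: length 19 ✓
Tm: Tm = 2·12 + 4·7 = 52°C ✓

Fails: GC clamp.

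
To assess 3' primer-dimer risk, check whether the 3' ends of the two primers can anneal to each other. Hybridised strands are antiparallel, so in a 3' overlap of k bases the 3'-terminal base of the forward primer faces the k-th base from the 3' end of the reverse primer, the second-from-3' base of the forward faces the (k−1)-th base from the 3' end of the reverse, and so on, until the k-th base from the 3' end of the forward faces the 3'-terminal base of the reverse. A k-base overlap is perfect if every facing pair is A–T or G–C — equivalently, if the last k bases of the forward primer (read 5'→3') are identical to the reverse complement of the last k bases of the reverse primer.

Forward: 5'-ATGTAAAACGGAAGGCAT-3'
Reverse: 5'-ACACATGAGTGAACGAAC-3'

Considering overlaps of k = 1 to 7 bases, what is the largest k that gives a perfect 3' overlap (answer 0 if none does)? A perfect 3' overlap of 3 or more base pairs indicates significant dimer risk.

Last 7 bases (5'→3') — forward …AAGGCAT, reverse …AACGAAC.
Reverse complement of the reverse primer's last 7 bases: GTTCGTT; its first k bases are the reverse complement of the reverse primer's last k bases, so a perfect k-base overlap needs the forward primer's last k bases to equal them.
Comparing (forward last k vs required): k=1: T vs G ✗; k=2: AT vs GT ✗; k=3: CAT vs GTT ✗; k=4: GCAT vs GTTC ✗; k=5: GGCAT vs GTTCG ✗; k=6: AGGCAT vs GTTCGT ✗; k=7: AAGGCAT vs GTTCGTT ✗.
No overlap length from 1 to 7 is perfect, so the longest perfect 3' overlap is 0.

Longest perfect overlap: 0 complementary base pairs; below the dimer-risk threshold (threshold 3).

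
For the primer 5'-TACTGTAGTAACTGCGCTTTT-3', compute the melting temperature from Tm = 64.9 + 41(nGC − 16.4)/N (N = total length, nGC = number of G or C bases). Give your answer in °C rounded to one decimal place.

Base counts: A=4, T=9, G=4, C=4; G+C = 8, N = 21.
Tm = 64.9 + 41·(8 − 16.4)/21 = 64.9 + -344.40/21 = 48.5°C.

48.5°C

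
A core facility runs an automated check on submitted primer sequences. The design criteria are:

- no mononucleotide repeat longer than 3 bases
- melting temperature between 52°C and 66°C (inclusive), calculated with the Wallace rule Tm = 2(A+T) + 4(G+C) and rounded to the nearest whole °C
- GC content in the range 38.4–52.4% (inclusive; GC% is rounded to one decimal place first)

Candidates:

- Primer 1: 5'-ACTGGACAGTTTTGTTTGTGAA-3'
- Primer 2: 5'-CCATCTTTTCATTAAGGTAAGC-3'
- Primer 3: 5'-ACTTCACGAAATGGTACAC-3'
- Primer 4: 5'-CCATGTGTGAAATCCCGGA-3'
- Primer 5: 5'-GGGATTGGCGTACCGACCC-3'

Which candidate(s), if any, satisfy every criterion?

Primer 1 (22 nt, A=5 T=9 G=6 C=2): longest run = 4, exceeds 3 ✗; Tm = 2·14 + 4·8 = 60°C ✓; GC 8/22 = 36.4%, outside 38.4–52.4% ✗ — fails.
Primer 2 (22 nt, A=6 T=8 G=3 C=5): longest run = 4, exceeds 3 ✗; Tm = 2·14 + 4·8 = 60°C ✓; GC 8/22 = 36.4%, outside 38.4–52.4% ✗ — fails.
Primer 3 (19 nt, A=7 T=4 G=3 C=5): longest run = 3 ✓; Tm = 2·11 + 4·8 = 54°C ✓; GC 8/19 = 42.1% ✓ — passes.
Primer 4 (19 nt, A=5 T=4 G=5 C=5): longest run = 3 ✓; Tm = 2·9 + 4·10 = 58°C ✓; GC 10/19 = 52.6%, outside 38.4–52.4% ✗ — fails.
Primer 5 (19 nt, A=3 T=3 G=7 C=6): longest run = 3 ✓; Tm = 2·6 + 4·13 = 64°C ✓; GC 13/19 = 68.4%, outside 38.4–52.4% ✗ — fails.

Primer 3 only.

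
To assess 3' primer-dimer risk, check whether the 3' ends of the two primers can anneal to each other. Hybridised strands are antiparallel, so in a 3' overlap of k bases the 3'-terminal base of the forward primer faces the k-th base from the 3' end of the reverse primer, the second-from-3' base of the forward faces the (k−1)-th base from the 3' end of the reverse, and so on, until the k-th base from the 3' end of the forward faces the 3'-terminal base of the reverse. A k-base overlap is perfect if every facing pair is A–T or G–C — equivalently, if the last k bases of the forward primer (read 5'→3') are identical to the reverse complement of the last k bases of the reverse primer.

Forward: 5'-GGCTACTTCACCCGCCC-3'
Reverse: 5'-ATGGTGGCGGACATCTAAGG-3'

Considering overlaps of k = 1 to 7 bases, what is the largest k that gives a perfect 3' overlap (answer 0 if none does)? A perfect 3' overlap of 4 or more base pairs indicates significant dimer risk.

Longest perfect overlap: 2 complementary base pairs; below the dimer-risk threshold (threshold 4).

Last 7 bases (5'→3') — forward …CCCGCCC, reverse …TCTAAGG.
Reverse complement of the reverse primer's last 7 bases: CCTTAGA; its first k bases are the reverse complement of the reverse primer's last k bases, so a perfect k-base overlap needs the forward primer's last k bases to equal them.
Comparing (forward last k vs required): k=1: C vs C ✓; k=2: CC vs CC ✓; k=3: CCC vs CCT ✗; k=4: GCCC vs CCTT ✗; k=5: CGCCC vs CCTTA ✗; k=6: CCGCCC vs CCTTAG ✗; k=7: CCCGCCC vs CCTTAGA ✗.
Perfect overlaps at k = 1, 2; the largest is 2.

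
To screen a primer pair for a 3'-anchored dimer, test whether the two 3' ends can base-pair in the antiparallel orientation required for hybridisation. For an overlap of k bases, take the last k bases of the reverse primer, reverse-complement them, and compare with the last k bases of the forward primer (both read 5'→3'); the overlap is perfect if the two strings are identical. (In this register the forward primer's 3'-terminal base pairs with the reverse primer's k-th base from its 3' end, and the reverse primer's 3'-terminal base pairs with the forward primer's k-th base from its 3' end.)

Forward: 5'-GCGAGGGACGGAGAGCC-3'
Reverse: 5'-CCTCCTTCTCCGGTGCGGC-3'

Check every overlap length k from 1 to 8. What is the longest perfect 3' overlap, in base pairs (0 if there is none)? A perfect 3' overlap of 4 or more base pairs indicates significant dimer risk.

Longest perfect overlap: 3 complementary base pairs; below the dimer-risk threshold (threshold 4).

Last 8 bases (5'→3') — forward …GGAGAGCC, reverse …GGTGCGGC.
Reverse complement of the reverse primer's last 8 bases: GCCGCACC; its first k bases are the reverse complement of the reverse primer's last k bases, so a perfect k-base overlap needs the forward primer's last k bases to equal them.
Comparing (forward last k vs required): k=1: C vs G ✗; k=2: CC vs GC ✗; k=3: GCC vs GCC ✓; k=4: AGCC vs GCCG ✗; k=5: GAGCC vs GCCGC ✗; k=6: AGAGCC vs GCCGCA ✗; k=7: GAGAGCC vs GCCGCAC ✗; k=8: GGAGAGCC vs GCCGCACC ✗.
Only k = 3 is perfect, so the longest perfect 3' overlap is 3.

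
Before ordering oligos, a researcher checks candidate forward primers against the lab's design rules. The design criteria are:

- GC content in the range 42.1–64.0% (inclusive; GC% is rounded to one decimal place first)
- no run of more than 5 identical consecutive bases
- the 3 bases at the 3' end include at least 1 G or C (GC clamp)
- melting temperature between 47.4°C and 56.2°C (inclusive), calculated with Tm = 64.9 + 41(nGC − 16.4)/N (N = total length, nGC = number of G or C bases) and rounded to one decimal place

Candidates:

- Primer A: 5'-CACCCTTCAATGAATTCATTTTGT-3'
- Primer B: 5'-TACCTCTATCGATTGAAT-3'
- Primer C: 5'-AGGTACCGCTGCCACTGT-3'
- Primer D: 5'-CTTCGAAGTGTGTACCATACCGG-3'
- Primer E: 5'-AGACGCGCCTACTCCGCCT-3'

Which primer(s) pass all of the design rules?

Primer C only.

Primer A (24 nt, A=6 T=10 G=2 C=6): GC 8/24 = 33.3%, outside 42.1–64.0% ✗; longest run = 4 ✓; 3' end TGT has 1 G/C ✓; Tm = 64.9 + 41·(8 − 16.4)/24 = 50.6°C ✓ — fails.
Primer B (18 nt, A=5 T=7 G=2 C=4): GC 6/18 = 33.3%, outside 42.1–64.0% ✗; longest run = 2 ✓; 3' end AAT has 0 G/C, need ≥1 ✗; Tm = 64.9 + 41·(6 − 16.4)/18 = 41.2°C, outside 47.4–56.2°C ✗ — fails.
Primer C (18 nt, A=3 T=4 G=5 C=6): GC 11/18 = 61.1% ✓; longest run = 2 ✓; 3' end TGT has 1 G/C ✓; Tm = 64.9 + 41·(11 − 16.4)/18 = 52.6°C ✓ — passes.
Primer D (23 nt, A=5 T=6 G=6 C=6): GC 12/23 = 52.2% ✓; longest run = 2 ✓; 3' end CGG has 3 G/C ✓; Tm = 64.9 + 41·(12 − 16.4)/23 = 57.1°C, outside 47.4–56.2°C ✗ — fails.
Primer E (19 nt, A=3 T=3 G=4 C=9): GC 13/19 = 68.4%, outside 42.1–64.0% ✗; longest run = 2 ✓; 3' end CCT has 2 G/C ✓; Tm = 64.9 + 41·(13 − 16.4)/19 = 57.6°C, outside 47.4–56.2°C ✗ — fails.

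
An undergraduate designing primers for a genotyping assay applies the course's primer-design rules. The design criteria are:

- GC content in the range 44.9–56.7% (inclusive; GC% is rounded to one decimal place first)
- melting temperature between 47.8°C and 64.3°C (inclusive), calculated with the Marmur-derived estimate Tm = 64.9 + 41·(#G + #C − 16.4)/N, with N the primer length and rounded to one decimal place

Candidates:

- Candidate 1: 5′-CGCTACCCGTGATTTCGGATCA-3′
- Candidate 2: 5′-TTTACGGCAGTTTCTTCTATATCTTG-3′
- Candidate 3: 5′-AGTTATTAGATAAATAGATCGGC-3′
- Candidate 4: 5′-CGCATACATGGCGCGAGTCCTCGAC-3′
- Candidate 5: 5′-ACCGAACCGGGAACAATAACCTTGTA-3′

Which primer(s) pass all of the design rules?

Candidate 1 (22 nt, A=4 T=6 G=5 C=7): GC 12/22 = 54.5% ✓; Tm = 64.9 + 41·(12 − 16.4)/22 = 56.7°C ✓ — passes.
Candidate 2 (26 nt, A=4 T=13 G=4 C=5): GC 9/26 = 34.6%, outside 44.9–56.7% ✗; Tm = 64.9 + 41·(9 − 16.4)/26 = 53.2°C ✓ — fails.
Candidate 3 (23 nt, A=9 T=7 G=5 C=2): GC 7/23 = 30.4%, outside 44.9–56.7% ✗; Tm = 64.9 + 41·(7 − 16.4)/23 = 48.1°C ✓ — fails.
Candidate 4 (25 nt, A=5 T=4 G=7 C=9): GC 16/25 = 64.0%, outside 44.9–56.7% ✗; Tm = 64.9 + 41·(16 − 16.4)/25 = 64.2°C ✓ — fails.
Candidate 5 (26 nt, A=10 T=4 G=5 C=7): GC 12/26 = 46.2% ✓; Tm = 64.9 + 41·(12 − 16.4)/26 = 58.0°C ✓ — passes.

Candidate 1 and Candidate 5.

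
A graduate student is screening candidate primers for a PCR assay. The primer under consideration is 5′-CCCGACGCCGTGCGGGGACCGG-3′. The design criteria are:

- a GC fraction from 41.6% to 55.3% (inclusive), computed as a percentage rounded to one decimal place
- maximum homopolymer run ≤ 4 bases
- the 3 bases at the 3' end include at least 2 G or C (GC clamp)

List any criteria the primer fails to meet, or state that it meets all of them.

Base counts: A=2, T=1, G=10, C=9 (length 22).
GC content: GC 19/22 = 86.4%, outside 41.6–55.3% ✗
homopolymer run: longest run = 4 ✓
GC clamp: 3' end CGG has 3 G/C ✓

Fails: GC content.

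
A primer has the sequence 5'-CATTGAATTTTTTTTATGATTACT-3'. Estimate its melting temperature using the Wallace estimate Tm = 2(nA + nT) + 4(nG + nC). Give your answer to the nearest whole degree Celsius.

Base counts: A=6, T=14, G=2, C=2 (length 24).
Tm = 2·(6+14) + 4·(2+2) = 2·20 + 4·4 = 40 + 16 = 56°C.

56°C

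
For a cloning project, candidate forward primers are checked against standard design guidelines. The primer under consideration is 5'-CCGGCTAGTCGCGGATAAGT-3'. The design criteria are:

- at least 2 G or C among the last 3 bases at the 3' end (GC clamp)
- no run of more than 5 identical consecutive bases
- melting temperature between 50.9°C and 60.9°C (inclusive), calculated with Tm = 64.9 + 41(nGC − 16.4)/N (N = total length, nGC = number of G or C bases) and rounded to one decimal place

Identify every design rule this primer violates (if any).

Fails: GC clamp.

Base counts: A=4, T=4, G=7, C=5 (length 20).
GC clamp: 3' end AGT has 1 G/C, need ≥2 ✗
homopolymer run: longest run = 2 ✓
Tm: Tm = 64.9 + 41·(12 − 16.4)/20 = 55.9°C ✓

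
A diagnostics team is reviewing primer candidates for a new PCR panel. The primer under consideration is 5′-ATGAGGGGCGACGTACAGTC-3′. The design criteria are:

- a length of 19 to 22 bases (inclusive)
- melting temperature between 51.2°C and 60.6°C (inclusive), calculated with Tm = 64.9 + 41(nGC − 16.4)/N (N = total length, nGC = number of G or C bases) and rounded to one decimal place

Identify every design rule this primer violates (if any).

Meets all criteria.

Base counts: A=5, T=3, G=8, C=4 (length 20).
length: length 20 ✓
Tm: Tm = 64.9 + 41·(12 − 16.4)/20 = 55.9°C ✓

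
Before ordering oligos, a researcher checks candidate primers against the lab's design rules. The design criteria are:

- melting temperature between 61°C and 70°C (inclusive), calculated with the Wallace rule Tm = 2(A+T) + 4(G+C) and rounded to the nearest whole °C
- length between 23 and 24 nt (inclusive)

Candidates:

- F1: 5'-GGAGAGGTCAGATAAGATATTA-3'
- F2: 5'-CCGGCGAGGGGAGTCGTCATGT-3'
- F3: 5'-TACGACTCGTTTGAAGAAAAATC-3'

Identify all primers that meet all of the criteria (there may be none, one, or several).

F3 only.

F1 (22 nt, A=9 T=5 G=7 C=1): Tm = 2·14 + 4·8 = 60°C, outside 61–70°C ✗; length 22, outside 23–24 ✗ — fails.
F2 (22 nt, A=3 T=4 G=10 C=5): Tm = 2·7 + 4·15 = 74°C, outside 61–70°C ✗; length 22, outside 23–24 ✗ — fails.
F3 (23 nt, A=9 T=6 G=4 C=4): Tm = 2·15 + 4·8 = 62°C ✓; length 23 ✓ — passes.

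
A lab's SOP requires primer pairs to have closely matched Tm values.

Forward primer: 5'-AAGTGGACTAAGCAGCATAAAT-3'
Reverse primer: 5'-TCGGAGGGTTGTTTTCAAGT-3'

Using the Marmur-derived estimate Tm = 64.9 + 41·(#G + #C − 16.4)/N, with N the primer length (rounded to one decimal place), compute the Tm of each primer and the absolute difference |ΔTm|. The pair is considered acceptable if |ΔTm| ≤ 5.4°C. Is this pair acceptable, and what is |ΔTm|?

Forward: G+C = 8, N = 22 → Tm = 64.9 + 41·(8 − 16.4)/22 = 49.2°C.
Reverse: G+C = 9, N = 20 → Tm = 64.9 + 41·(9 − 16.4)/20 = 49.7°C.
|ΔTm| = |49.2 − 49.7| = 0.5°C, ≤ 5.4°C.

|ΔTm| = 0.5°C; the pair is acceptable.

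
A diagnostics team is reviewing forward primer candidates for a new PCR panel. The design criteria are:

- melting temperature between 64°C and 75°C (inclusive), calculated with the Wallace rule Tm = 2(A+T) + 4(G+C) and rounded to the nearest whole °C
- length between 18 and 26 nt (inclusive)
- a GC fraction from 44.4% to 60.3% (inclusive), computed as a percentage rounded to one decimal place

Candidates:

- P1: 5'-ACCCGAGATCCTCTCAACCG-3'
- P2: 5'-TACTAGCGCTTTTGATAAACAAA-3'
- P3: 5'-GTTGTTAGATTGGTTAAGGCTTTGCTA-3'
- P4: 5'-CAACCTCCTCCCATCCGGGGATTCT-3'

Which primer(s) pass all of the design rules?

P1 (20 nt, A=5 T=3 G=3 C=9): Tm = 2·8 + 4·12 = 64°C ✓; length 20 ✓; GC 12/20 = 60.0% ✓ — passes.
P2 (23 nt, A=9 T=7 G=3 C=4): Tm = 2·16 + 4·7 = 60°C, outside 64–75°C ✗; length 23 ✓; GC 7/23 = 30.4%, outside 44.4–60.3% ✗ — fails.
P3 (27 nt, A=5 T=12 G=8 C=2): Tm = 2·17 + 4·10 = 74°C ✓; length 27, outside 18–26 ✗; GC 10/27 = 37.0%, outside 44.4–60.3% ✗ — fails.
P4 (25 nt, A=4 T=6 G=4 C=11): Tm = 2·10 + 4·15 = 80°C, outside 64–75°C ✗; length 25 ✓; GC 15/25 = 60.0% ✓ — fails.

P1 only.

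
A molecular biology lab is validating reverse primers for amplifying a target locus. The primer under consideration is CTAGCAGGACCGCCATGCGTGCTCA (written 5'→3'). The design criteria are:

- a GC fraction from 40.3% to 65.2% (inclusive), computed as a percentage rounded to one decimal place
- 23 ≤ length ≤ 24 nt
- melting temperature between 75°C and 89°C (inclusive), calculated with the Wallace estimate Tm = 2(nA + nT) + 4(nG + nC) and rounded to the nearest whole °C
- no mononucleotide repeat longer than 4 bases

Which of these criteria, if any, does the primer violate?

Fails: length.

Base counts: A=5, T=4, G=7, C=9 (length 25).
GC content: GC 16/25 = 64.0% ✓
length: length 25, outside 23–24 ✗
Tm: Tm = 2·9 + 4·16 = 82°C ✓
homopolymer run: longest run = 2 ✓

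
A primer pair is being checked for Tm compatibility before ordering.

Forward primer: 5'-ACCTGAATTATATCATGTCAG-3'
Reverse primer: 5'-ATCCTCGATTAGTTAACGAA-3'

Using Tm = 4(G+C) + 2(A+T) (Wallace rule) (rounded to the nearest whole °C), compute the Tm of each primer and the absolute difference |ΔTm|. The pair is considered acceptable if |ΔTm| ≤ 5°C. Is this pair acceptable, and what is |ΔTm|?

Forward: A=7 T=7 G=3 C=4 → Tm = 2·14 + 4·7 = 56°C.
Reverse: A=7 T=6 G=3 C=4 → Tm = 2·13 + 4·7 = 54°C.
|ΔTm| = |56 − 54| = 2°C, ≤ 5°C.

|ΔTm| = 2°C; the pair is acceptable.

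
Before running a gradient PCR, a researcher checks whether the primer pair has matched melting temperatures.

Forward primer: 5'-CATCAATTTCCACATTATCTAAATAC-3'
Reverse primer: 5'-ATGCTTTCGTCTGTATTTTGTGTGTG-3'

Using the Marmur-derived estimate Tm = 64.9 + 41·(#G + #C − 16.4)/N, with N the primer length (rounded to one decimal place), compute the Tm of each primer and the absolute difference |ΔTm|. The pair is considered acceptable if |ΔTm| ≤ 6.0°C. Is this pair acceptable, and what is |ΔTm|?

Forward: G+C = 7, N = 26 → Tm = 64.9 + 41·(7 − 16.4)/26 = 50.1°C.
Reverse: G+C = 10, N = 26 → Tm = 64.9 + 41·(10 − 16.4)/26 = 54.8°C.
|ΔTm| = |50.1 − 54.8| = 4.7°C, ≤ 6.0°C.

|ΔTm| = 4.7°C; the pair is acceptable.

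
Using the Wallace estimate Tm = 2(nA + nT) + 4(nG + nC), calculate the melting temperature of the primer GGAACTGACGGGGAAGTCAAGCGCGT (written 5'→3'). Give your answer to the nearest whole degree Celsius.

84°C

Base counts: A=7, T=3, G=11, C=5 (length 26).
Tm = 2·(7+3) + 4·(11+5) = 2·10 + 4·16 = 20 + 64 = 84°C.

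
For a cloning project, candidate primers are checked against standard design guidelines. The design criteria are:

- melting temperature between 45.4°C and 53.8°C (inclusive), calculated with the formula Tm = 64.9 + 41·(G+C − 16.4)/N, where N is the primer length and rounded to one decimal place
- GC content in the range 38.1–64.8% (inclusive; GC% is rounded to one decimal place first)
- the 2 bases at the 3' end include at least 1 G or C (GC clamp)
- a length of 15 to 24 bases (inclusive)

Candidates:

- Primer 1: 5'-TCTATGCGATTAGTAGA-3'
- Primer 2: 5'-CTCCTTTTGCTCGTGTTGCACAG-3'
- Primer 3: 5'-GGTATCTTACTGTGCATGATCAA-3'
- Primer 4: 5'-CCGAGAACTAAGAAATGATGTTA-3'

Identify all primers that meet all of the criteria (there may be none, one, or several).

None of the candidates satisfy all criteria.

Primer 1 (17 nt, A=5 T=6 G=4 C=2): Tm = 64.9 + 41·(6 − 16.4)/17 = 39.8°C, outside 45.4–53.8°C ✗; GC 6/17 = 35.3%, outside 38.1–64.8% ✗; 3' end GA has 1 G/C ✓; length 17 ✓ — fails.
Primer 2 (23 nt, A=2 T=9 G=5 C=7): Tm = 64.9 + 41·(12 − 16.4)/23 = 57.1°C, outside 45.4–53.8°C ✗; GC 12/23 = 52.2% ✓; 3' end AG has 1 G/C ✓; length 23 ✓ — fails.
Primer 3 (23 nt, A=6 T=8 G=5 C=4): Tm = 64.9 + 41·(9 − 16.4)/23 = 51.7°C ✓; GC 9/23 = 39.1% ✓; 3' end AA has 0 G/C, need ≥1 ✗; length 23 ✓ — fails.
Primer 4 (23 nt, A=10 T=5 G=5 C=3): Tm = 64.9 + 41·(8 − 16.4)/23 = 49.9°C ✓; GC 8/23 = 34.8%, outside 38.1–64.8% ✗; 3' end TA has 0 G/C, need ≥1 ✗; length 23 ✓ — fails.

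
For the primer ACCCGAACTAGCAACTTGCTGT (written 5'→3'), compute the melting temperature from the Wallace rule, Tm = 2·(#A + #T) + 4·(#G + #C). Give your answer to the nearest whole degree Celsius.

Base counts: A=6, T=5, G=4, C=7 (length 22).
Tm = 2·(6+5) + 4·(4+7) = 2·11 + 4·11 = 22 + 44 = 66°C.

66°C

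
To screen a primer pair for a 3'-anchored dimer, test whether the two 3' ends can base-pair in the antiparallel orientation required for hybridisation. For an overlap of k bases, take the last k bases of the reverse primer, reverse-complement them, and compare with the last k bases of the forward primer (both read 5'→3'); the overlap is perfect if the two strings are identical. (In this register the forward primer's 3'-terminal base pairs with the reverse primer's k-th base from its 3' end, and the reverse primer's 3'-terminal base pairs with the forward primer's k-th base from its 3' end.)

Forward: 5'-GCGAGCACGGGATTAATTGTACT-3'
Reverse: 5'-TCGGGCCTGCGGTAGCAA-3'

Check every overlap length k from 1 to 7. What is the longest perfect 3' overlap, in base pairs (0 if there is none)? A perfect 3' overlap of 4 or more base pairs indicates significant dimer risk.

Last 7 bases (5'→3') — forward …TTGTACT, reverse …GTAGCAA.
Reverse complement of the reverse primer's last 7 bases: TTGCTAC; its first k bases are the reverse complement of the reverse primer's last k bases, so a perfect k-base overlap needs the forward primer's last k bases to equal them.
Comparing (forward last k vs required): k=1: T vs T ✓; k=2: CT vs TT ✗; k=3: ACT vs TTG ✗; k=4: TACT vs TTGC ✗; k=5: GTACT vs TTGCT ✗; k=6: TGTACT vs TTGCTA ✗; k=7: TTGTACT vs TTGCTAC ✗.
Only k = 1 is perfect, so the longest perfect 3' overlap is 1.

Longest perfect overlap: 1 complementary base pair; below the dimer-risk threshold (threshold 4).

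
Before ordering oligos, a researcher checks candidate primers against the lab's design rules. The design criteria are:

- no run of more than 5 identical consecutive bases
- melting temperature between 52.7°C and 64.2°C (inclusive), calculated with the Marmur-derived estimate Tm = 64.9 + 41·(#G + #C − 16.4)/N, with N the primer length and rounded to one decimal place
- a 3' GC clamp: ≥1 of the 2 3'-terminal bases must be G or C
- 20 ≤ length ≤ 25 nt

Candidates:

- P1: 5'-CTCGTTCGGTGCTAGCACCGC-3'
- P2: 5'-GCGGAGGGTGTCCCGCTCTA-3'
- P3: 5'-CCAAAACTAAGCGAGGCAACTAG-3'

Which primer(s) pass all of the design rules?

P1 and P3.

P1 (21 nt, A=2 T=5 G=6 C=8): longest run = 2 ✓; Tm = 64.9 + 41·(14 − 16.4)/21 = 60.2°C ✓; 3' end GC has 2 G/C ✓; length 21 ✓ — passes.
P2 (20 nt, A=2 T=4 G=8 C=6): longest run = 3 ✓; Tm = 64.9 + 41·(14 − 16.4)/20 = 60.0°C ✓; 3' end TA has 0 G/C, need ≥1 ✗; length 20 ✓ — fails.
P3 (23 nt, A=10 T=2 G=5 C=6): longest run = 4 ✓; Tm = 64.9 + 41·(11 − 16.4)/23 = 55.3°C ✓; 3' end AG has 1 G/C ✓; length 23 ✓ — passes.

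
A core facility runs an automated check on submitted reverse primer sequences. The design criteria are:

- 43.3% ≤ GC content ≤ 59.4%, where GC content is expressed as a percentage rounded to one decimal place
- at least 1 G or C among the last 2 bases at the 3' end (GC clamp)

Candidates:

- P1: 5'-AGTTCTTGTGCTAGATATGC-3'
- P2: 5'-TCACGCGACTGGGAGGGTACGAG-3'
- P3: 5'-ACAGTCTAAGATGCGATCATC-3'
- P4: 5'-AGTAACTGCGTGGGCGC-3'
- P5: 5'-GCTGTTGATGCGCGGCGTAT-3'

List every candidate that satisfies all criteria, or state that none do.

P1 (20 nt, A=4 T=8 G=5 C=3): GC 8/20 = 40.0%, outside 43.3–59.4% ✗; 3' end GC has 2 G/C ✓ — fails.
P2 (23 nt, A=5 T=3 G=10 C=5): GC 15/23 = 65.2%, outside 43.3–59.4% ✗; 3' end AG has 1 G/C ✓ — fails.
P3 (21 nt, A=7 T=5 G=4 C=5): GC 9/21 = 42.9%, outside 43.3–59.4% ✗; 3' end TC has 1 G/C ✓ — fails.
P4 (17 nt, A=3 T=3 G=7 C=4): GC 11/17 = 64.7%, outside 43.3–59.4% ✗; 3' end GC has 2 G/C ✓ — fails.
P5 (20 nt, A=2 T=6 G=8 C=4): GC 12/20 = 60.0%, outside 43.3–59.4% ✗; 3' end AT has 0 G/C, need ≥1 ✗ — fails.

None of the candidates satisfy all criteria.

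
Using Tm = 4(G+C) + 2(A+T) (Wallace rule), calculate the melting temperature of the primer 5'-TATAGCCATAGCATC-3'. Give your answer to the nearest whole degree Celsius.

Base counts: A=5, T=4, G=2, C=4 (length 15).
Tm = 2·(5+4) + 4·(2+4) = 2·9 + 4·6 = 18 + 24 = 42°C.

42°C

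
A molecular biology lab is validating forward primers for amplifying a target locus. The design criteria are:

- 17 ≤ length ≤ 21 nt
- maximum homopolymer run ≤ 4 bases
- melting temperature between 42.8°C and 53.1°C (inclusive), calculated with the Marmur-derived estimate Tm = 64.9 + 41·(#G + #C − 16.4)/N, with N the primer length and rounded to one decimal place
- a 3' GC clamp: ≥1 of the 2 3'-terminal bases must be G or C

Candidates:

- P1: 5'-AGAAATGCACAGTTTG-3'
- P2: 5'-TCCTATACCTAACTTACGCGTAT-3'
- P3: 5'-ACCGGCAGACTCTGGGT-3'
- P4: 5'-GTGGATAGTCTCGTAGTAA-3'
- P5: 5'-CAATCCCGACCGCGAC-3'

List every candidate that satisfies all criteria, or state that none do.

P3 only.

P1 (16 nt, A=6 T=4 G=4 C=2): length 16, outside 17–21 ✗; longest run = 3 ✓; Tm = 64.9 + 41·(6 − 16.4)/16 = 38.3°C, outside 42.8–53.1°C ✗; 3' end TG has 1 G/C ✓ — fails.
P2 (23 nt, A=6 T=8 G=2 C=7): length 23, outside 17–21 ✗; longest run = 2 ✓; Tm = 64.9 + 41·(9 − 16.4)/23 = 51.7°C ✓; 3' end AT has 0 G/C, need ≥1 ✗ — fails.
P3 (17 nt, A=3 T=3 G=6 C=5): length 17 ✓; longest run = 3 ✓; Tm = 64.9 + 41·(11 − 16.4)/17 = 51.9°C ✓; 3' end GT has 1 G/C ✓ — passes.
P4 (19 nt, A=5 T=6 G=6 C=2): length 19 ✓; longest run = 2 ✓; Tm = 64.9 + 41·(8 − 16.4)/19 = 46.8°C ✓; 3' end AA has 0 G/C, need ≥1 ✗ — fails.
P5 (16 nt, A=4 T=1 G=3 C=8): length 16, outside 17–21 ✗; longest run = 3 ✓; Tm = 64.9 + 41·(11 − 16.4)/16 = 51.1°C ✓; 3' end AC has 1 G/C ✓ — fails.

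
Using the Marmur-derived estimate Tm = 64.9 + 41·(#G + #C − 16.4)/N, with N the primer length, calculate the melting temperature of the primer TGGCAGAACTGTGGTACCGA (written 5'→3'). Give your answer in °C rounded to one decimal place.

53.8°C

Base counts: A=5, T=4, G=7, C=4; G+C = 11, N = 20.
Tm = 64.9 + 41·(11 − 16.4)/20 = 64.9 + -221.40/20 = 53.8°C.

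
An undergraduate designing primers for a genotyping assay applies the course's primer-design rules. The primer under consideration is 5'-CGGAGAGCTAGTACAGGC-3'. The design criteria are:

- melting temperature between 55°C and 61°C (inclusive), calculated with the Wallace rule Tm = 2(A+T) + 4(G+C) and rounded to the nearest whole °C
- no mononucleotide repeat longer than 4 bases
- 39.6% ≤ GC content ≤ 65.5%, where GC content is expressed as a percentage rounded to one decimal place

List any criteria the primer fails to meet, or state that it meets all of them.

Meets all criteria.

Base counts: A=5, T=2, G=7, C=4 (length 18).
Tm: Tm = 2·7 + 4·11 = 58°C ✓
homopolymer run: longest run = 2 ✓
GC content: GC 11/18 = 61.1% ✓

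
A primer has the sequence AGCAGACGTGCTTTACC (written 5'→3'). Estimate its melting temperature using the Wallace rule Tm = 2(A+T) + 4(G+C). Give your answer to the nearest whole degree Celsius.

Base counts: A=4, T=4, G=4, C=5 (length 17).
Tm = 2·(4+4) + 4·(4+5) = 2·8 + 4·9 = 16 + 36 = 52°C.

52°C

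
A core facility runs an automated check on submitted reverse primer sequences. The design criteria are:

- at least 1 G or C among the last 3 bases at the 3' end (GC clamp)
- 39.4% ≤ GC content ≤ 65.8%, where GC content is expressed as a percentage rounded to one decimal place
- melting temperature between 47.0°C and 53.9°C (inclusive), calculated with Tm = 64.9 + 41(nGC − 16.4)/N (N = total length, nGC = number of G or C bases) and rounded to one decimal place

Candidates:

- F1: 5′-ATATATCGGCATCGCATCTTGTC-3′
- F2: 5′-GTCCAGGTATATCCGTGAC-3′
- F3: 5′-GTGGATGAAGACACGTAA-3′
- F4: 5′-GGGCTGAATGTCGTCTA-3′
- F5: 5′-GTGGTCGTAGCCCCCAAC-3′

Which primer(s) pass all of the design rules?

F1 (23 nt, A=5 T=8 G=4 C=6): 3' end GTC has 2 G/C ✓; GC 10/23 = 43.5% ✓; Tm = 64.9 + 41·(10 − 16.4)/23 = 53.5°C ✓ — passes.
F2 (19 nt, A=4 T=5 G=5 C=5): 3' end GAC has 2 G/C ✓; GC 10/19 = 52.6% ✓; Tm = 64.9 + 41·(10 − 16.4)/19 = 51.1°C ✓ — passes.
F3 (18 nt, A=7 T=3 G=6 C=2): 3' end TAA has 0 G/C, need ≥1 ✗; GC 8/18 = 44.4% ✓; Tm = 64.9 + 41·(8 − 16.4)/18 = 45.8°C, outside 47.0–53.9°C ✗ — fails.
F4 (17 nt, A=3 T=5 G=6 C=3): 3' end CTA has 1 G/C ✓; GC 9/17 = 52.9% ✓; Tm = 64.9 + 41·(9 − 16.4)/17 = 47.1°C ✓ — passes.
F5 (18 nt, A=3 T=3 G=5 C=7): 3' end AAC has 1 G/C ✓; GC 12/18 = 66.7%, outside 39.4–65.8% ✗; Tm = 64.9 + 41·(12 − 16.4)/18 = 54.9°C, outside 47.0–53.9°C ✗ — fails.

F1, F2 and F4.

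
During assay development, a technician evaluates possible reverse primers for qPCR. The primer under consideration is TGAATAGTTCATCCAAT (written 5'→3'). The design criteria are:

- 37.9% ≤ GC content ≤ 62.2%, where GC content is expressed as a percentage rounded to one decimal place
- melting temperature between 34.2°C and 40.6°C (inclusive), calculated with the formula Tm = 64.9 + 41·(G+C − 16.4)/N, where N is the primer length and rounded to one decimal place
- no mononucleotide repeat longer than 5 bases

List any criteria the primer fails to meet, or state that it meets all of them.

Base counts: A=6, T=6, G=2, C=3 (length 17).
GC content: GC 5/17 = 29.4%, outside 37.9–62.2% ✗
Tm: Tm = 64.9 + 41·(5 − 16.4)/17 = 37.4°C ✓
homopolymer run: longest run = 2 ✓

Fails: GC content.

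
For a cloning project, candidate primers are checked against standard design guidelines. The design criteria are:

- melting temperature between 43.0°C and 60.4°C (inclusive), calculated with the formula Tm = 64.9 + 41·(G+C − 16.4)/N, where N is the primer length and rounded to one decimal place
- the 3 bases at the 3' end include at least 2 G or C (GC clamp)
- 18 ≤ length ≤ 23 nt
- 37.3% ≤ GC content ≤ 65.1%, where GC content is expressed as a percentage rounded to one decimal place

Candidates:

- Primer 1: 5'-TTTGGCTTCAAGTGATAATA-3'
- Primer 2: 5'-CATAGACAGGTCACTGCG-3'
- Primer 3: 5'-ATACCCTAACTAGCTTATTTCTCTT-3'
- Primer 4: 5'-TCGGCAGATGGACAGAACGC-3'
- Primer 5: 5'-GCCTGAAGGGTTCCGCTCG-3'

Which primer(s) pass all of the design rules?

Primer 1 (20 nt, A=6 T=8 G=4 C=2): Tm = 64.9 + 41·(6 − 16.4)/20 = 43.6°C ✓; 3' end ATA has 0 G/C, need ≥2 ✗; length 20 ✓; GC 6/20 = 30.0%, outside 37.3–65.1% ✗ — fails.
Primer 2 (18 nt, A=5 T=3 G=5 C=5): Tm = 64.9 + 41·(10 − 16.4)/18 = 50.3°C ✓; 3' end GCG has 3 G/C ✓; length 18 ✓; GC 10/18 = 55.6% ✓ — passes.
Primer 3 (25 nt, A=6 T=11 G=1 C=7): Tm = 64.9 + 41·(8 − 16.4)/25 = 51.1°C ✓; 3' end CTT has 1 G/C, need ≥2 ✗; length 25, outside 18–23 ✗; GC 8/25 = 32.0%, outside 37.3–65.1% ✗ — fails.
Primer 4 (20 nt, A=6 T=2 G=7 C=5): Tm = 64.9 + 41·(12 − 16.4)/20 = 55.9°C ✓; 3' end CGC has 3 G/C ✓; length 20 ✓; GC 12/20 = 60.0% ✓ — passes.
Primer 5 (19 nt, A=2 T=4 G=7 C=6): Tm = 64.9 + 41·(13 − 16.4)/19 = 57.6°C ✓; 3' end TCG has 2 G/C ✓; length 19 ✓; GC 13/19 = 68.4%, outside 37.3–65.1% ✗ — fails.

Primer 2 and Primer 4.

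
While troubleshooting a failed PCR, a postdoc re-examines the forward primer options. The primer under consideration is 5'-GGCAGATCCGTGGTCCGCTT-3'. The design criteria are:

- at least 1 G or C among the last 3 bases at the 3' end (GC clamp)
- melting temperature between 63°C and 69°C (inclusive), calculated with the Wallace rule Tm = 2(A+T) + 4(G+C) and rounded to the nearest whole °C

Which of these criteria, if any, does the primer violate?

Meets all criteria.

Base counts: A=2, T=5, G=7, C=6 (length 20).
GC clamp: 3' end CTT has 1 G/C ✓
Tm: Tm = 2·7 + 4·13 = 66°C ✓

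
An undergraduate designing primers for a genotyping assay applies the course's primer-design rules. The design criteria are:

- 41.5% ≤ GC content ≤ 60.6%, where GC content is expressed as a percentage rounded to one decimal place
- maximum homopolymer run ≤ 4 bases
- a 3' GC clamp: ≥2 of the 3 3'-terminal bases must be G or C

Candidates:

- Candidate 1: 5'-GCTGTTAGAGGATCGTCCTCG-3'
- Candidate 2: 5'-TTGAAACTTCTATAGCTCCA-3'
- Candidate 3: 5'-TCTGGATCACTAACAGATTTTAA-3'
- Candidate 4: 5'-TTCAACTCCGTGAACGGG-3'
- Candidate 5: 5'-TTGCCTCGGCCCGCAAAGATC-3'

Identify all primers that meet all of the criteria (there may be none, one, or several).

Candidate 1 (21 nt, A=3 T=6 G=7 C=5): GC 12/21 = 57.1% ✓; longest run = 2 ✓; 3' end TCG has 2 G/C ✓ — passes.
Candidate 2 (20 nt, A=6 T=7 G=2 C=5): GC 7/20 = 35.0%, outside 41.5–60.6% ✗; longest run = 3 ✓; 3' end CCA has 2 G/C ✓ — fails.
Candidate 3 (23 nt, A=8 T=8 G=3 C=4): GC 7/23 = 30.4%, outside 41.5–60.6% ✗; longest run = 4 ✓; 3' end TAA has 0 G/C, need ≥2 ✗ — fails.
Candidate 4 (18 nt, A=4 T=4 G=5 C=5): GC 10/18 = 55.6% ✓; longest run = 3 ✓; 3' end GGG has 3 G/C ✓ — passes.
Candidate 5 (21 nt, A=4 T=4 G=5 C=8): GC 13/21 = 61.9%, outside 41.5–60.6% ✗; longest run = 3 ✓; 3' end ATC has 1 G/C, need ≥2 ✗ — fails.

Candidate 1 and Candidate 4.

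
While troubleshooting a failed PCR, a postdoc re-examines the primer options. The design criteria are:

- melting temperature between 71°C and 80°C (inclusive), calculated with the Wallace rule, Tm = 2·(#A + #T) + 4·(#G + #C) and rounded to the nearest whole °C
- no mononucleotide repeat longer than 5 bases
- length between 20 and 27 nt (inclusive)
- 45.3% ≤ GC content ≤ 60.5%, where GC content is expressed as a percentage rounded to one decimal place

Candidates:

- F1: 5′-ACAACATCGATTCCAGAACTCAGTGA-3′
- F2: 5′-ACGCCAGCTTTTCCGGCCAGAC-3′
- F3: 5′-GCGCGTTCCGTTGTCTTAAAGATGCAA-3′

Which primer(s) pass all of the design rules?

F1 (26 nt, A=10 T=5 G=4 C=7): Tm = 2·15 + 4·11 = 74°C ✓; longest run = 2 ✓; length 26 ✓; GC 11/26 = 42.3%, outside 45.3–60.5% ✗ — fails.
F2 (22 nt, A=4 T=4 G=5 C=9): Tm = 2·8 + 4·14 = 72°C ✓; longest run = 4 ✓; length 22 ✓; GC 14/22 = 63.6%, outside 45.3–60.5% ✗ — fails.
F3 (27 nt, A=6 T=8 G=7 C=6): Tm = 2·14 + 4·13 = 80°C ✓; longest run = 3 ✓; length 27 ✓; GC 13/27 = 48.1% ✓ — passes.

F3 only.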